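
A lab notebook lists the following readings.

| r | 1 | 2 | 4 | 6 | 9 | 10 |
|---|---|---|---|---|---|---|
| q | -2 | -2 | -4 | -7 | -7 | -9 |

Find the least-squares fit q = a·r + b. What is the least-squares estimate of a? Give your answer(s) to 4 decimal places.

Entries of XᵀX: Σr·r = 238, Σr = 32, Σ1 = 6.
Moment sums: Σr·q = -217, Σq = -31.
Normal equations: [[238, 32]; [32, 6]]·[a, b]ᵀ = [-217, -31]ᵀ.
Eliminating b: 6·(row 1) − 32·(row 2) gives 404·a = 6·(-217) − 32·(-31) = -310, so a = -155/202.
Then b = ((-31) − 32·(-155/202))/6 = -217/202.

a = -0.7673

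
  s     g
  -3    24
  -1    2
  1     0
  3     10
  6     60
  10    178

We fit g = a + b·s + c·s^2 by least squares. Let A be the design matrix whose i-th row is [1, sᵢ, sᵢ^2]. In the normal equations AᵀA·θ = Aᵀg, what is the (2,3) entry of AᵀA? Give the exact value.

Row 2 ↔ basis s, column 3 ↔ basis s^2, so (AᵀA)_{2,3} = Σᵢ (s)·(s^2) = (-3)·(9) + (-1)·(1) + (1)·(1) + (3)·(9) + (6)·(36) + (10)·(100) = 1216.

1216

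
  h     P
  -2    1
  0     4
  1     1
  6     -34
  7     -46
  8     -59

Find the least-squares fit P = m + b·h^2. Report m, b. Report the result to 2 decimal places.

Sums needed: Σ1 = 6, Σh^2 = 154, Σh^2·h^2 = 7810.
For MᵀP: ΣP = -133, Σh^2·P = -7249.
Normal equations: [[6, 154]; [154, 7810]]·[m, b]ᵀ = [-133, -7249]ᵀ.
Determinant 6·7810 − 154² = 23144.
m = ((-133)·7810 − 154·(-7249))/23144 = 882/263; b = (6·(-7249) − 154·(-133))/23144 = -523/526.

m = 3.35, b = -0.99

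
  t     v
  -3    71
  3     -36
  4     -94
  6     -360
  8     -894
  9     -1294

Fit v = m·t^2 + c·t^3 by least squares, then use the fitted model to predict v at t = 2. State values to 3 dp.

v̂ = -7.980

Entries of AᵀA: Σt^2·t^2 = 12371, Σt^2·t^3 = 100617, Σt^3·t^3 = 845795.
And Σt^2·v = -176179, Σt^3·v = -1487719.
Normal equations: [[12371, 100617]; [100617, 845795]]·[m, c]ᵀ = [-176179, -1487719]ᵀ.
det = 12371·845795 − 100617² = 339549256.
m = ((-176179)·845795 − 100617·(-1487719))/339549256 = 339252659/169774628; c = (12371·(-1487719) − 100617·(-176179))/339549256 = -338984653/169774628.
At t = 2: v̂ = (339252659/169774628)·(4) + (-338984653/169774628)·(8) = -338716647/42443657.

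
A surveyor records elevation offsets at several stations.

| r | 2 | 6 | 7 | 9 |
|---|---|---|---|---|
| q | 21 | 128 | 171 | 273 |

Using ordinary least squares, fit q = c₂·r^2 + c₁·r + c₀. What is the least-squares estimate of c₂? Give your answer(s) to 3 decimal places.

From the data, Σr^2·r^2 = 10274, Σr^2·r = 1296, Σr^2 = 170, Σr·r = 170, Σr = 24, Σ1 = 4.
Moment sums: Σr^2·q = 35184, Σr·q = 4464, Σq = 593.
Normal equations: [[10274, 1296, 170]; [1296, 170, 24]; [170, 24, 4]]·[c₂, c₁, c₀]ᵀ = [35184, 4464, 593]ᵀ.
Row-reducing yields c₂ = 9463/3098, c₁ = 3750/1549, c₀ = 12101/3098.

c₂ = 3.055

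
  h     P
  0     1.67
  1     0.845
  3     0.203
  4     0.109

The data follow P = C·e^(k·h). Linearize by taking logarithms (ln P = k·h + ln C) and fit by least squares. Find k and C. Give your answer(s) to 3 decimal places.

Let Y = ln P. Fitting Y = k·h + ln C by least squares:
Σh = 8.0000, Σ(h)² = 26.0000, Σln P = -3.4666, Σh·ln P = -13.8177.
Equations: 26.0000·k + 8.0000·ln C = -13.8177;  8.0000·k + 4·ln C = -3.4666.
Δ = 26.0000·4 − (8.0000)² = 40.0000; k = (-13.8177·4 − 8.0000·-3.4666)/40.0000 = -0.68846, ln C = (26.0000·-3.4666 − 8.0000·-13.8177)/40.0000 = 0.51028, so C = exp(0.51028) = 1.66576.

k = -0.688, C = 1.666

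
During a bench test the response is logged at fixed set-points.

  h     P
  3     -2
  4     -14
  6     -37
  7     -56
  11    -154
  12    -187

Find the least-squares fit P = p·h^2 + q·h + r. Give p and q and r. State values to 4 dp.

XᵀX·[p, q, r]ᵀ = XᵀP reads: 39411·p + 3709·q + 375·r = -49880;  3709·p + 375·q + 43·r = -4614;  375·p + 43·q + 6·r = -450.
(Σh^2·h^2 = 39411, Σh^2·h = 3709, Σh^2 = 375, Σh·h = 375, Σh = 43, Σ1 = 6, Σh^2·P = -49880, Σh·P = -4614, ΣP = -450.)
Solving the 3×3 system (Gaussian elimination) gives p = -105287/72300, q = 35541/24100, r = 196903/36150.

p = -1.4563, q = 1.4747, r = 5.4468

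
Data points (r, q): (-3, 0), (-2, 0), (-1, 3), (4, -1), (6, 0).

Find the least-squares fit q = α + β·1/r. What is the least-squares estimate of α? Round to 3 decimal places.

α = -0.324

Normal-equation sums: Σ1 = 5, Σ1/r = -17/12, Σ1/r·1/r = 209/144.
For Xᵀq: Σq = 2, Σ1/r·q = -13/4.
Normal equations: [[5, -17/12]; [-17/12, 209/144]]·[α, β]ᵀ = [2, -13/4]ᵀ.
Determinant 5·(209/144) − (-17/12)² = 21/4.
α = (2·(209/144) − (-17/12)·(-13/4))/(21/4) = -35/108; β = (5·(-13/4) − (-17/12)·2)/(21/4) = -23/9.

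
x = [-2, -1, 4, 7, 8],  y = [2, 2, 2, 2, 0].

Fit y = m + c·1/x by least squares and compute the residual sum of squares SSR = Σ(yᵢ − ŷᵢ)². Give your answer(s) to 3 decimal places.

Setting ∂/∂m … = 0 gives: 5·m + (-55/56)·c = 8;  (-55/56)·m + (4229/3136)·c = -31/14.
(Σ1 = 5, Σ1/x = -55/56, Σ1/x·1/x = 4229/3136, Σy = 8, Σ1/x·y = -31/14.)
Eliminating c: (4229/3136)·(row 1) − (-55/56)·(row 2) gives (2265/392)·m = (4229/3136)·8 − (-55/56)·(-31/14) = 6753/784, so m = 2251/1510.
Then c = ((-31/14) − (-55/56)·(2251/1510))/(4229/3136) = -84/151.
Residuals: 349/1510, -71/1510, 979/1510, 889/1510, -1073/755; SSR = 2146/755.

SSR = 2.842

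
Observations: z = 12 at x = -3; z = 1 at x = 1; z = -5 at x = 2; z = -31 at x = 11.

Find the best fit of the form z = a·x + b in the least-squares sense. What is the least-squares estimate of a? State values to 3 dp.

The normal equations are: 135·a + 11·b = -386;  11·a + 4·b = -23.
det = 135·4 − 11² = 419.
a = ((-386)·4 − 11·(-23))/419 = -1291/419; b = (135·(-23) − 11·(-386))/419 = 1141/419.

a = -3.081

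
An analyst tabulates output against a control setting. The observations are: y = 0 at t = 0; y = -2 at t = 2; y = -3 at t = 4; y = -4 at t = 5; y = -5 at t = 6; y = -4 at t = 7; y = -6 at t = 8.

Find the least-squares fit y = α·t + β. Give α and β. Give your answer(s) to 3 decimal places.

α = -0.677, β = -0.335

Setting ∂/∂α … = 0 gives: 194·α + 32·β = -142;  32·α + 7·β = -24.
Eliminating β: 7·(row 1) − 32·(row 2) gives 334·α = 7·(-142) − 32·(-24) = -226, so α = -113/167.
Then β = ((-24) − 32·(-113/167))/7 = -56/167.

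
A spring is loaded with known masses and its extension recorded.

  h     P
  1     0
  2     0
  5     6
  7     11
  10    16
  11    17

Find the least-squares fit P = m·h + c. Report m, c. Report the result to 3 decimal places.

Sums needed: Σh·h = 300, Σh = 36, Σ1 = 6.
Moment sums: Σh·P = 454, ΣP = 50.
MᵀM·[m, c]ᵀ = MᵀP becomes [[300, 36]; [36, 6]]·[m, c]ᵀ = [454, 50]ᵀ.
Eliminating c: 6·(row 1) − 36·(row 2) gives 504·m = 6·454 − 36·50 = 924, so m = 11/6.
Then c = (50 − 36·(11/6))/6 = -8/3.

m = 1.833, c = -2.667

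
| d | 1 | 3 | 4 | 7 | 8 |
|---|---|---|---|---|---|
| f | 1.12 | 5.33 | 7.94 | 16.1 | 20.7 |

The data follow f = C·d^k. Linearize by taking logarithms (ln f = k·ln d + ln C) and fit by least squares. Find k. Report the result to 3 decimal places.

Taking logs, ln f = k·ln d + ln C, so regress ln f on ln d.
XᵀX = [[11.2394, 6.5103]; [6.5103, 5]], rhs = [16.4190, 9.6675]ᵀ  (here Σln d = 6.5103, Σ(ln d)² = 11.2394, Σln f = 9.6675, Σln d·ln f = 16.4190).
Solving (det = 13.8136): k = 1.38680, ln C = 0.12783.

k = 1.387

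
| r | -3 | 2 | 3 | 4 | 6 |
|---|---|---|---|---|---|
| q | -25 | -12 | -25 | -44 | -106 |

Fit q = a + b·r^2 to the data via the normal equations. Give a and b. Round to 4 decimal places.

From the data, Σ1 = 5, Σr^2 = 74, Σr^2·r^2 = 1730.
Moment sums: Σq = -212, Σr^2·q = -5018.
MᵀM·[a, b]ᵀ = Mᵀq becomes [[5, 74]; [74, 1730]]·[a, b]ᵀ = [-212, -5018]ᵀ.
Determinant 5·1730 − 74² = 3174.
a = ((-212)·1730 − 74·(-5018))/3174 = 762/529; b = (5·(-5018) − 74·(-212))/3174 = -1567/529.

a = 1.4405, b = -2.9622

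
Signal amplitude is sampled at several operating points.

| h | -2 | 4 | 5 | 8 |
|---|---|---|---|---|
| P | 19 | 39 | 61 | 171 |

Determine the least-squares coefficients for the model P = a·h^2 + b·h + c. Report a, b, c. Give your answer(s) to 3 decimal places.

Entries of AᵀA: Σh^2·h^2 = 4993, Σh^2·h = 693, Σh^2 = 109, Σh·h = 109, Σh = 15, Σ1 = 4.
Moment sums: Σh^2·P = 13169, Σh·P = 1791, ΣP = 290.
AᵀA·[a, b, c]ᵀ = AᵀP becomes [[4993, 693, 109]; [693, 109, 15]; [109, 15, 4]]·[a, b, c]ᵀ = [13169, 1791, 290]ᵀ.
Solving the 3×3 system (Gaussian elimination) gives a = 12973/4317, b = -4111/1439, c = 5717/4317.

a = 3.005, b = -2.857, c = 1.324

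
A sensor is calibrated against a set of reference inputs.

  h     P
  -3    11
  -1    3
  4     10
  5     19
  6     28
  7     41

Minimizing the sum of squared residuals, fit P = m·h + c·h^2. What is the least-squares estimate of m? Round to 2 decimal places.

m = -1.05

From the data, Σh·h = 136, Σh·h^2 = 720, Σh^2·h^2 = 4660.
And Σh·P = 554, Σh^2·P = 3754.
MᵀM·[m, c]ᵀ = MᵀP becomes [[136, 720]; [720, 4660]]·[m, c]ᵀ = [554, 3754]ᵀ.
Eliminating c: 4660·(row 1) − 720·(row 2) gives 115360·m = 4660·554 − 720·3754 = -121240, so m = -433/412.
Then c = (3754 − 720·(-433/412))/4660 = 997/1030.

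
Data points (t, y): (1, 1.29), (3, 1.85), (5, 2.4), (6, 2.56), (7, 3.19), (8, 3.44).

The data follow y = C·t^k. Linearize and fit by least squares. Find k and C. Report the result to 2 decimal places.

Let Y = ln y. Fitting Y = k·ln t + ln C by least squares:
Sums: Σln t = 8.5252, Σ(ln t)² = 15.1183, Σln y = 5.0808, Σln t·ln y = 8.5955.
Normal system: [[15.1183, 8.5252]; [8.5252, 6]]·[k, ln C]ᵀ = [8.5955, 5.0808]ᵀ.
Slope k = (n·Σln t·ln y − Σln t·Σln y)/(n·Σ(ln t)² − (Σln t)²) = (6·8.5955 − 8.5252·5.0808)/18.0313 = 0.45801; ln C = (Σln y − k·Σln t)/n = 0.19603, so C = exp(0.19603) = 1.21657.

k = 0.46, C = 1.22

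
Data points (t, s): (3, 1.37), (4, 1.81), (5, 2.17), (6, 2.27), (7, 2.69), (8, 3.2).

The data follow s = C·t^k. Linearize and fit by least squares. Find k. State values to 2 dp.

With ln sᵢ as the transformed response and ln tᵢ as the regressor:
XᵀX = [[17.0401, 9.9115]; [9.9115, 6]], rhs = [8.2284, 4.6553]ᵀ  (here Σln t = 9.9115, Σ(ln t)² = 17.0401, Σln s = 4.6553, Σln t·ln s = 8.2284).
Solving (det = 4.0036): k = 0.80653, ln C = -0.55642.

k = 0.81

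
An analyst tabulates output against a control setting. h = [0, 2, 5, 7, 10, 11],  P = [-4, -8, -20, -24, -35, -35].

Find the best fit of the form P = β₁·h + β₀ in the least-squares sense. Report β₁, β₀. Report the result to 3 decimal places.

XᵀX·[β₁, β₀]ᵀ = XᵀP reads: 299·β₁ + 35·β₀ = -1019;  35·β₁ + 6·β₀ = -126.
Δ = 299·6 − 35² = 569.
β₁ = ((-1019)·6 − 35·(-126))/569 = -1704/569; β₀ = (299·(-126) − 35·(-1019))/569 = -2009/569.

β₁ = -2.995, β₀ = -3.531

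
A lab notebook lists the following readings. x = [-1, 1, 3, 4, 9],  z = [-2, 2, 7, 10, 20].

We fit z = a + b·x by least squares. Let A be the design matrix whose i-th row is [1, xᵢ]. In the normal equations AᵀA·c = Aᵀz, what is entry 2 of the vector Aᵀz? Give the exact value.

245

Entry 2 ↔ basis x, so (Aᵀz)_{2} = Σᵢ (x)·zᵢ = (-1)·(-2) + (1)·(2) + (3)·(7) + (4)·(10) + (9)·(20) = 245.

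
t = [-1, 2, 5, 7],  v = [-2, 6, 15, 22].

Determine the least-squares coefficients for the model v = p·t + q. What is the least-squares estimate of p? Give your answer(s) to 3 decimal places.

p = 2.986

Setting ∂/∂p … = 0 gives: 79·p + 13·q = 243;  13·p + 4·q = 41.
Eliminating q: 4·(row 1) − 13·(row 2) gives 147·p = 4·243 − 13·41 = 439, so p = 439/147.
Then q = (41 − 13·(439/147))/4 = 80/147.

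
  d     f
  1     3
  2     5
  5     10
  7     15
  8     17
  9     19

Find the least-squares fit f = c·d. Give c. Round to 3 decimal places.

With design matrix M, MᵀM = [[224]] and Mᵀf = [475]ᵀ.
Hence c = 475 / 224 ≈ 2.12054.

c = 2.121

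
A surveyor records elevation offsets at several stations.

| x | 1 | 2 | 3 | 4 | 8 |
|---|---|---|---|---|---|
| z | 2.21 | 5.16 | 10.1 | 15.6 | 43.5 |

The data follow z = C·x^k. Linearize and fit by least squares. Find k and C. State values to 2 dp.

k = 1.45, C = 2.07

Linearized form: ln z = k·ln x + ln C. From the 5 transformed points,
Over the data: Σln x = 5.2575, Σ(ln x)² = 7.9333, Σln z = 11.2665, Σln x·ln z = 15.3318.
Normal system: [[7.9333, 5.2575]; [5.2575, 5]]·[k, ln C]ᵀ = [15.3318, 11.2665]ᵀ.
Δ = 7.9333·5 − (5.2575)² = 12.0252; k = (15.3318·5 − 5.2575·11.2665)/12.0252 = 1.44906, ln C = (7.9333·11.2665 − 5.2575·15.3318)/12.0252 = 0.72962, so C = exp(0.72962) = 2.07428.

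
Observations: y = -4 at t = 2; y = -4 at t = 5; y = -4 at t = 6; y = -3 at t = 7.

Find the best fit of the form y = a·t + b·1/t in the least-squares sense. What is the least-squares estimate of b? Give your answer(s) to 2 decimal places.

Setting ∂/∂a … = 0 gives: 114·a + 4·b = -73;  4·a + (7457/22050)·b = -409/105.
(Σt·t = 114, Σt·1/t = 4, Σ1/t·1/t = 7457/22050, Σt·y = -73, Σ1/t·y = -409/105.)
Eliminating b: (7457/22050)·(row 1) − 4·(row 2) gives (82883/3675)·a = (7457/22050)·(-73) − 4·(-409/105) = -200801/22050, so a = -200801/497298.
Then b = ((-409/105) − 4·(-200801/497298))/(7457/22050) = -558810/82883.

b = -6.74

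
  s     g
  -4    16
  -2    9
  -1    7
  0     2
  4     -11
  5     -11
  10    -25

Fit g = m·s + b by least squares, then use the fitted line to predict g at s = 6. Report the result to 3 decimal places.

ĝ = -14.455

Entries of MᵀM: Σs·s = 162, Σs = 12, Σ1 = 7.
Moment sums: Σs·g = -438, Σg = -13.
Eliminating b: 7·(row 1) − 12·(row 2) gives 990·m = 7·(-438) − 12·(-13) = -2910, so m = -97/33.
Then b = ((-13) − 12·(-97/33))/7 = 35/11.
At s = 6: ĝ = (-97/33)·(6) + (35/11)·(1) = -159/11.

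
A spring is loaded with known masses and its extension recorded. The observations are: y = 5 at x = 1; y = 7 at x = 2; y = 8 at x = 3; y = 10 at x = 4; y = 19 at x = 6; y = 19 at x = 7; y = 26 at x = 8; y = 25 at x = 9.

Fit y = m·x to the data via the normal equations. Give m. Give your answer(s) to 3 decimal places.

Entries of AᵀA: Σx·x = 260.
For Aᵀy: Σx·y = 763.
AᵀA·[m]ᵀ = Aᵀy becomes [[260]]·[m]ᵀ = [763]ᵀ.
m = 763/260 = 2.93462.

m = 2.935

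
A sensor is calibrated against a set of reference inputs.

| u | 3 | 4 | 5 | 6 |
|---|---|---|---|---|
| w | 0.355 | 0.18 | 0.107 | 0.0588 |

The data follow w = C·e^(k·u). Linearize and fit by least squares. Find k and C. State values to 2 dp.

With ln wᵢ as the transformed response and uᵢ as the regressor:
Over the data: Σu = 18.0000, Σ(u)² = 86.0000, Σln w = -7.8190, Σu·ln w = -38.1424.
Normal system: [[86.0000, 18.0000]; [18.0000, 4]]·[k, ln C]ᵀ = [-38.1424, -7.8190]ᵀ.
Δ = 86.0000·4 − (18.0000)² = 20.0000; k = (-38.1424·4 − 18.0000·-7.8190)/20.0000 = -0.59141, ln C = (86.0000·-7.8190 − 18.0000·-38.1424)/20.0000 = 0.70658, so C = exp(0.70658) = 2.02705.

k = -0.59, C = 2.03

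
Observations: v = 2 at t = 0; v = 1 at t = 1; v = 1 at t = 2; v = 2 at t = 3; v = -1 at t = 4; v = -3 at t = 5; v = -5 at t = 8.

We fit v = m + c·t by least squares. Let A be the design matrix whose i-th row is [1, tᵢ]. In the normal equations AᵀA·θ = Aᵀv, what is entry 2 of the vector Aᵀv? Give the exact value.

Entry 2 ↔ basis t, so (Aᵀv)_{2} = Σᵢ (t)·vᵢ = (0)·(2) + (1)·(1) + (2)·(1) + (3)·(2) + (4)·(-1) + (5)·(-3) + (8)·(-5) = -50.

-50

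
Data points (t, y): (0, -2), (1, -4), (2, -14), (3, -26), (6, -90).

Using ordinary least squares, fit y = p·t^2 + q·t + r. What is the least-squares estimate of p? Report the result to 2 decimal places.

p = -2.21

The normal system AᵀA·[p, q, r]ᵀ = Aᵀy is [[1394, 252, 50]; [252, 50, 12]; [50, 12, 5]]·[p, q, r]ᵀ = [-3534, -650, -136]ᵀ.
Solving the 3×3 system (Gaussian elimination) gives p = -4217/1911, q = -971/637, r = -2818/1911.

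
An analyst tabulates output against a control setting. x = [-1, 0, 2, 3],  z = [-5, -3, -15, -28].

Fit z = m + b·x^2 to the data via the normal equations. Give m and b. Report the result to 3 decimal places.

m = -2.857, b = -2.827

The normal system AᵀA·[m, b]ᵀ = Aᵀz is [[4, 14]; [14, 98]]·[m, b]ᵀ = [-51, -317]ᵀ.
Eliminating b: 98·(row 1) − 14·(row 2) gives 196·m = 98·(-51) − 14·(-317) = -560, so m = -20/7.
Then b = ((-317) − 14·(-20/7))/98 = -277/98.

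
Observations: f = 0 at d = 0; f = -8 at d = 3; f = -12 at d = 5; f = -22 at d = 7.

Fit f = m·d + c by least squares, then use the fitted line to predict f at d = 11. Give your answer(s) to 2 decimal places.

f̂ = -32.32

Sums needed: Σd·d = 83, Σd = 15, Σ1 = 4.
For Xᵀf: Σd·f = -238, Σf = -42.
So XᵀX·[m, c]ᵀ = Xᵀf: [[83, 15]; [15, 4]]·[m, c]ᵀ = [-238, -42]ᵀ.
Determinant 83·4 − 15² = 107.
m = ((-238)·4 − 15·(-42))/107 = -322/107; c = (83·(-42) − 15·(-238))/107 = 84/107.
At d = 11: f̂ = (-322/107)·(11) + (84/107)·(1) = -3458/107.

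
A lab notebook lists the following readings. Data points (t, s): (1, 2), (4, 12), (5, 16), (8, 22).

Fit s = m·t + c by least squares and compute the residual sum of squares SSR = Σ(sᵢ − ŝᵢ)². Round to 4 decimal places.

Sums needed: Σt·t = 106, Σt = 18, Σ1 = 4.
Moment sums: Σt·s = 306, Σs = 52.
So XᵀX·[m, c]ᵀ = Xᵀs: [[106, 18]; [18, 4]]·[m, c]ᵀ = [306, 52]ᵀ.
Determinant 106·4 − 18² = 100.
m = (306·4 − 18·52)/100 = 72/25; c = (106·52 − 18·306)/100 = 1/25.
Residuals: -23/25, 11/25, 39/25, -27/25; SSR = 116/25.

SSR = 4.6400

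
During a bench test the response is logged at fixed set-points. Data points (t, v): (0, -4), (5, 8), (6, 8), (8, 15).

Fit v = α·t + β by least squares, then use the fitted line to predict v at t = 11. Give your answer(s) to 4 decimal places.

Normal-equation sums: Σt·t = 125, Σt = 19, Σ1 = 4.
Moment sums: Σt·v = 208, Σv = 27.
Normal equations: [[125, 19]; [19, 4]]·[α, β]ᵀ = [208, 27]ᵀ.
det = 125·4 − 19² = 139.
α = (208·4 − 19·27)/139 = 319/139; β = (125·27 − 19·208)/139 = -577/139.
At t = 11: v̂ = (319/139)·(11) + (-577/139)·(1) = 2932/139.

v̂ = 21.0935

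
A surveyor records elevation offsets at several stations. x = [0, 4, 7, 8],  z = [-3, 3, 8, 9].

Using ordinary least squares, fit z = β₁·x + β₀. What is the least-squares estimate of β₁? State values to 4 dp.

β₁ = 1.5290

AᵀA·[β₁, β₀]ᵀ = Aᵀz reads: 129·β₁ + 19·β₀ = 140;  19·β₁ + 4·β₀ = 17.
(Σx·x = 129, Σx = 19, Σ1 = 4, Σx·z = 140, Σz = 17.)
det = 129·4 − 19² = 155.
β₁ = (140·4 − 19·17)/155 = 237/155; β₀ = (129·17 − 19·140)/155 = -467/155.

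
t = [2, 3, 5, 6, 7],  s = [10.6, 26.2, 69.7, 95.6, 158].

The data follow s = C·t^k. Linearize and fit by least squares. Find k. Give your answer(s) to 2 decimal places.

Taking logs, ln s = k·ln t + ln C, so regress ln s on ln t.
AᵀA = [[11.2747, 7.1389]; [7.1389, 5]], rhs = [30.0771, 19.4936]ᵀ  (here Σln t = 7.1389, Σ(ln t)² = 11.2747, Σln s = 19.4936, Σln t·ln s = 30.0771).
Solving (det = 5.4099): k = 2.07460, ln C = 0.93665.

k = 2.07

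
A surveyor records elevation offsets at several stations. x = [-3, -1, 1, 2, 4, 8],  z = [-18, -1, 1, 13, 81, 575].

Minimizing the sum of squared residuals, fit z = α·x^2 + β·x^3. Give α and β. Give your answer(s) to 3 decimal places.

MᵀM·[α, β]ᵀ = Mᵀz reads: 4451·α + 33581·β = 37986;  33581·α + 267035·β = 300176.
(Σx^2·x^2 = 4451, Σx^2·x^3 = 33581, Σx^3·x^3 = 267035, Σx^2·z = 37986, Σx^3·z = 300176.)
Eliminating β: 267035·(row 1) − 33581·(row 2) gives 60889224·α = 267035·37986 − 33581·300176 = 63381254, so α = 31690627/30444612.
Then β = (300176 − 33581·(31690627/30444612))/267035 = 30237755/30444612.

α = 1.041, β = 0.993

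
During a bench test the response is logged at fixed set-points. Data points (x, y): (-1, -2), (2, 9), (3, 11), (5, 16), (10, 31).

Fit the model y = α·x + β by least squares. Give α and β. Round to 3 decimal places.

α = 2.934, β = 1.850

From the data, Σx·x = 139, Σx = 19, Σ1 = 5.
Right-hand side: Σx·y = 443, Σy = 65.
MᵀM·[α, β]ᵀ = Mᵀy becomes [[139, 19]; [19, 5]]·[α, β]ᵀ = [443, 65]ᵀ.
Determinant 139·5 − 19² = 334.
α = (443·5 − 19·65)/334 = 490/167; β = (139·65 − 19·443)/334 = 309/167.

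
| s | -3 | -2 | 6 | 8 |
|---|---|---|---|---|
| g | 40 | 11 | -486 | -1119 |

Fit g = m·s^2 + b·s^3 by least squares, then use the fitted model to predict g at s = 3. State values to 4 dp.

ĝ = -67.5381

The normal equations are: 5489·m + 40269·b = -88708;  40269·m + 309593·b = -679072.
(Σs^2·s^2 = 5489, Σs^2·s^3 = 40269, Σs^3·s^3 = 309593, Σs^2·g = -88708, Σs^3·g = -679072.)
Determinant 5489·309593 − 40269² = 77763616.
m = ((-88708)·309593 − 40269·(-679072))/77763616 = -29456369/19440904; b = (5489·(-679072) − 40269·(-88708))/77763616 = -38810939/19440904.
At s = 3: ĝ = (-29456369/19440904)·(9) + (-38810939/19440904)·(27) = -656501337/9720452.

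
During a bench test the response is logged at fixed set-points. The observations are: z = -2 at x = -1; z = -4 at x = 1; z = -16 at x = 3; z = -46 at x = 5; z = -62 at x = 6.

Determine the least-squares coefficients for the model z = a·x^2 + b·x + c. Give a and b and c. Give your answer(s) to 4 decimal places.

a = -1.6170, b = -0.5773, c = -1.0991

Entries of MᵀM: Σx^2·x^2 = 2004, Σx^2·x = 368, Σx^2 = 72, Σx·x = 72, Σx = 14, Σ1 = 5.
Moment sums: Σx^2·z = -3532, Σx·z = -652, Σz = -130.
So MᵀM·[a, b, c]ᵀ = Mᵀz: [[2004, 368, 72]; [368, 72, 14]; [72, 14, 5]]·[a, b, c]ᵀ = [-3532, -652, -130]ᵀ.
Row-reducing yields a = -2039/1261, b = -56/97, c = -1386/1261.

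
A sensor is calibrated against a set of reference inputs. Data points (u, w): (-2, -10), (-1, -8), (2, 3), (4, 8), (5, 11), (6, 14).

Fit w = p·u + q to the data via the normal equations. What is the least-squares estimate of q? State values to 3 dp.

Entries of MᵀM: Σu·u = 86, Σu = 14, Σ1 = 6.
And Σu·w = 205, Σw = 18.
So MᵀM·[p, q]ᵀ = Mᵀw: [[86, 14]; [14, 6]]·[p, q]ᵀ = [205, 18]ᵀ.
Δ = 86·6 − 14² = 320.
p = (205·6 − 14·18)/320 = 489/160; q = (86·18 − 14·205)/320 = -661/160.

q = -4.131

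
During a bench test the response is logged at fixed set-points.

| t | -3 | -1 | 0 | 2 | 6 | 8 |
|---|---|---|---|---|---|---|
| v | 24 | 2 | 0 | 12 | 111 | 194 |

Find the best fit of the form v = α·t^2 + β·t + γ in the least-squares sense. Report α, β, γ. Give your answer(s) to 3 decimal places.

α = 2.954, β = 0.711, γ = -0.385

From the data, Σt^2·t^2 = 5490, Σt^2·t = 708, Σt^2 = 114, Σt·t = 114, Σt = 12, Σ1 = 6.
For Mᵀv: Σt^2·v = 16678, Σt·v = 2168, Σv = 343.
So MᵀM·[α, β, γ]ᵀ = Mᵀv: [[5490, 708, 114]; [708, 114, 12]; [114, 12, 6]]·[α, β, γ]ᵀ = [16678, 2168, 343]ᵀ.
Inverting the 3×3 Gram matrix, [α, β, γ]ᵀ = [2257/764, 679/955, -4411/11460]ᵀ.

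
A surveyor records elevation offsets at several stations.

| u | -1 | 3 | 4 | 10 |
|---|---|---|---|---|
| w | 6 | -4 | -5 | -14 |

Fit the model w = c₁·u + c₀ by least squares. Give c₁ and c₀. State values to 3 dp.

c₁ = -1.774, c₀ = 2.847

The normal system MᵀM·[c₁, c₀]ᵀ = Mᵀw is [[126, 16]; [16, 4]]·[c₁, c₀]ᵀ = [-178, -17]ᵀ.
Eliminating c₀: 4·(row 1) − 16·(row 2) gives 248·c₁ = 4·(-178) − 16·(-17) = -440, so c₁ = -55/31.
Then c₀ = ((-17) − 16·(-55/31))/4 = 353/124.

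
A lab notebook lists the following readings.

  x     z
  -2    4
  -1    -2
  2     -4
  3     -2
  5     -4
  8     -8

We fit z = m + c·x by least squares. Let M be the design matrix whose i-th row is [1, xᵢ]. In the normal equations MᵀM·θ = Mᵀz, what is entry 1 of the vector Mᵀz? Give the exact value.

Entry 1 ↔ basis 1, so (Mᵀz)_{1} = Σᵢ zᵢ = (1)·(4) + (1)·(-2) + (1)·(-4) + (1)·(-2) + (1)·(-4) + (1)·(-8) = -16.

-16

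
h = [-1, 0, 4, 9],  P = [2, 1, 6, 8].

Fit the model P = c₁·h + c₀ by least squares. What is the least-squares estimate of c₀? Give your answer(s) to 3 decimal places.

c₀ = 2.169

Entries of MᵀM: Σh·h = 98, Σh = 12, Σ1 = 4.
And Σh·P = 94, ΣP = 17.
MᵀM·[c₁, c₀]ᵀ = MᵀP becomes [[98, 12]; [12, 4]]·[c₁, c₀]ᵀ = [94, 17]ᵀ.
Δ = 98·4 − 12² = 248.
c₁ = (94·4 − 12·17)/248 = 43/62; c₀ = (98·17 − 12·94)/248 = 269/124.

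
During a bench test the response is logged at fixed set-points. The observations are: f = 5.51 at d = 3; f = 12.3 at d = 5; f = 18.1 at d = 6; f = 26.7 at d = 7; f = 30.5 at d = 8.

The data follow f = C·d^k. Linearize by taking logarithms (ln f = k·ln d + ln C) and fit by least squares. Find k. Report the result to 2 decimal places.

k = 1.80

With ln fᵢ as the transformed response and ln dᵢ as the regressor:
Over the data: Σln d = 8.5252, Σ(ln d)² = 15.1183, Σln f = 13.8145, Σln d·ln f = 24.6013.
Normal system: [[15.1183, 8.5252]; [8.5252, 5]]·[k, ln C]ᵀ = [24.6013, 13.8145]ᵀ.
Solving (det = 2.9130): k = 1.79741, ln C = -0.30175.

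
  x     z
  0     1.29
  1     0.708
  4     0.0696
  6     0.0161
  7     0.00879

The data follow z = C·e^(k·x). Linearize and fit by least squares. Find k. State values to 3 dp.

k = -0.728

Let Y = ln z. Fitting Y = k·x + ln C by least squares:
XᵀX = [[102.0000, 18.0000]; [18.0000, 5]], rhs = [-68.9179, -11.6187]ᵀ  (here Σx = 18.0000, Σ(x)² = 102.0000, Σln z = -11.6187, Σx·ln z = -68.9179).
Solving (det = 186.0000): k = -0.72824, ln C = 0.29791.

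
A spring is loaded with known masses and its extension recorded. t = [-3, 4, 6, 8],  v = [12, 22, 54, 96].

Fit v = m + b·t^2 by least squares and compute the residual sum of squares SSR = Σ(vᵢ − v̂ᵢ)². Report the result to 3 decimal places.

Forming XᵀX = [[4, 125]; [125, 5729]] and Xᵀv = [184, 8548]ᵀ gives XᵀX·[m, b]ᵀ = Xᵀv.
Determinant 4·5729 − 125² = 7291.
m = (184·5729 − 125·8548)/7291 = -14364/7291; b = (4·8548 − 125·184)/7291 = 11192/7291.
Residuals: 1128/7291, -4306/7291, 5166/7291, -1988/7291; SSR = 6920/7291.

SSR = 0.949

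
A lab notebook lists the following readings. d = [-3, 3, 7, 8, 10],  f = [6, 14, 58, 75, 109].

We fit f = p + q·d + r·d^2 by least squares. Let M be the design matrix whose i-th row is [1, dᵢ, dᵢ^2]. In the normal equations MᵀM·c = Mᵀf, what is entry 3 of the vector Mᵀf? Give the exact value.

18722

Entry 3 ↔ basis d^2, so (Mᵀf)_{3} = Σᵢ (d^2)·fᵢ = (9)·(6) + (9)·(14) + (49)·(58) + (64)·(75) + (100)·(109) = 18722.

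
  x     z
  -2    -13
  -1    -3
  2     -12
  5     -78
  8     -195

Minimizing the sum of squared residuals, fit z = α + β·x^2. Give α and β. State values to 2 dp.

Entries of AᵀA: Σ1 = 5, Σx^2 = 98, Σx^2·x^2 = 4754.
Moment sums: Σz = -301, Σx^2·z = -14533.
Normal equations: [[5, 98]; [98, 4754]]·[α, β]ᵀ = [-301, -14533]ᵀ.
Determinant 5·4754 − 98² = 14166.
α = ((-301)·4754 − 98·(-14533))/14166 = -1120/2361; β = (5·(-14533) − 98·(-301))/14166 = -14389/4722.

α = -0.47, β = -3.05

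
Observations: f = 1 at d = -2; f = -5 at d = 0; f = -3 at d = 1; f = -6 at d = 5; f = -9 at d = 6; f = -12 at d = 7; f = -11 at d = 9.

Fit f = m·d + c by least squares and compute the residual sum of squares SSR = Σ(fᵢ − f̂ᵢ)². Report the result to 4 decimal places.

SSR = 17.1322

Setting ∂/∂m … = 0 gives: 196·m + 26·c = -272;  26·m + 7·c = -45.
(Σd·d = 196, Σd = 26, Σ1 = 7, Σd·f = -272, Σf = -45.)
Eliminating c: 7·(row 1) − 26·(row 2) gives 696·m = 7·(-272) − 26·(-45) = -734, so m = -367/348.
Then c = ((-45) − 26·(-367/348))/7 = -437/174.
Residuals: 122/87, -433/174, 197/348, 207/116, -14/87, -733/348, 349/348; SSR = 2981/174.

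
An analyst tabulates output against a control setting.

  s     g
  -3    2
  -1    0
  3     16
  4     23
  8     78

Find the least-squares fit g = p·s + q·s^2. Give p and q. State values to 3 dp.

p = 2.125, q = 0.952

Forming MᵀM = [[99, 575]; [575, 4515]] and Mᵀg = [758, 5522]ᵀ gives MᵀM·[p, q]ᵀ = Mᵀg.
Determinant 99·4515 − 575² = 116360.
p = (758·4515 − 575·5522)/116360 = 12361/5818; q = (99·5522 − 575·758)/116360 = 27707/29090.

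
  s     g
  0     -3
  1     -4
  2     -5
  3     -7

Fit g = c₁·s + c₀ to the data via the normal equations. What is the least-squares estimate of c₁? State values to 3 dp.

Compute the Gram sums: Σs·s = 14, Σs = 6, Σ1 = 4.
Moment sums: Σs·g = -35, Σg = -19.
Normal equations: [[14, 6]; [6, 4]]·[c₁, c₀]ᵀ = [-35, -19]ᵀ.
Δ = 14·4 − 6² = 20.
c₁ = ((-35)·4 − 6·(-19))/20 = -13/10; c₀ = (14·(-19) − 6·(-35))/20 = -14/5.

c₁ = -1.300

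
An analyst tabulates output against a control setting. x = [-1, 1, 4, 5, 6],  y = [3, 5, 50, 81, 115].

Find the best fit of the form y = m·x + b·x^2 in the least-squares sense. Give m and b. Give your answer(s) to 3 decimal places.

m = 0.259, b = 3.152

Setting ∂/∂m … = 0 gives: 79·m + 405·b = 1297;  405·m + 2179·b = 6973.
det = 79·2179 − 405² = 8116.
m = (1297·2179 − 405·6973)/8116 = 1049/4058; b = (79·6973 − 405·1297)/8116 = 12791/4058.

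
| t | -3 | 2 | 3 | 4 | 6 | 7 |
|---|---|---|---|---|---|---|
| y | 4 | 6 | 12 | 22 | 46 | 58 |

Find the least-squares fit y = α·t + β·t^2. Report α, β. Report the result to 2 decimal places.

Compute the Gram sums: Σt·t = 123, Σt·t^2 = 631, Σt^2·t^2 = 4131.
Moment sums: Σt·y = 806, Σt^2·y = 5018.
det = 123·4131 − 631² = 109952.
α = (806·4131 − 631·5018)/109952 = 40807/27488; β = (123·5018 − 631·806)/109952 = 27157/27488.

α = 1.48, β = 0.99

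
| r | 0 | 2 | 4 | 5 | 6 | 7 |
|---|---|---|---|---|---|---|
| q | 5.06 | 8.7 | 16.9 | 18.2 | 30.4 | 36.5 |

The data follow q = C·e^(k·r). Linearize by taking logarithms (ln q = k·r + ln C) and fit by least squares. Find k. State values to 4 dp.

k = 0.2856

Taking logs, ln q = k·r + ln C, so regress ln q on r.
Σr = 24.0000, Σ(r)² = 130.0000, Σln q = 16.5252, Σr·ln q = 75.8108.
Equations: 130.0000·k + 24.0000·ln C = 75.8108;  24.0000·k + 6·ln C = 16.5252.
Slope k = (n·Σr·ln q − Σr·Σln q)/(n·Σ(r)² − (Σr)²) = (6·75.8108 − 24.0000·16.5252)/204.0000 = 0.28559; ln C = (Σln q − k·Σr)/n = 1.61183.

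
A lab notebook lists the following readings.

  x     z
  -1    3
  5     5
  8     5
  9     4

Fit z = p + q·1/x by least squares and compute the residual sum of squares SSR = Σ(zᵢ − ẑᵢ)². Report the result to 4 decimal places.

SSR = 0.5759

From the data, Σ1 = 4, Σ1/x = -203/360, Σ1/x·1/x = 138409/129600.
Right-hand side: Σz = 17, Σ1/x·z = -67/72.
So MᵀM·[p, q]ᵀ = Mᵀz: [[4, -203/360]; [-203/360, 138409/129600]]·[p, q]ᵀ = [17, -67/72]ᵀ.
Determinant 4·(138409/129600) − (-203/360)² = 170809/43200.
p = (17·(138409/129600) − (-203/360)·(-67/72))/(170809/43200) = 2284948/512427; q = (4·(-67/72) − (-203/360)·17)/(170809/43200) = 253320/170809.
Residuals: 12293/512427, 125195/512427, 182192/512427, -106560/170809; SSR = 295094/512427.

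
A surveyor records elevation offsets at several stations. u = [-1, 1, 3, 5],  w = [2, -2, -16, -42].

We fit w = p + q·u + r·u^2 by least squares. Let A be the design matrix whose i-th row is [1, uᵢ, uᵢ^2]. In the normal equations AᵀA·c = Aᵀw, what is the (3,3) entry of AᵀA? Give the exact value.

708

Row 3 ↔ basis u^2, column 3 ↔ basis u^2, so (AᵀA)_{3,3} = Σᵢ (u^2)·(u^2) = (1)·(1) + (1)·(1) + (9)·(9) + (25)·(25) = 708.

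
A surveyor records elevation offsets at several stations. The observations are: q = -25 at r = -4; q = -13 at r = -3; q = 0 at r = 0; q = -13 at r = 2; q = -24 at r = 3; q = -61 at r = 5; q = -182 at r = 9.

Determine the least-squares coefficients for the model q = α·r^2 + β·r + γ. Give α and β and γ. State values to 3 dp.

Entries of MᵀM: Σr^2·r^2 = 7620, Σr^2·r = 798, Σr^2 = 144, Σr·r = 144, Σr = 12, Σ1 = 7.
Right-hand side: Σr^2·q = -17052, Σr·q = -1902, Σq = -318.
Normal equations: [[7620, 798, 144]; [798, 144, 12]; [144, 12, 7]]·[α, β, γ]ᵀ = [-17052, -1902, -318]ᵀ.
Row-reducing yields α = -106837/52721, β = -102508/52721, γ = -21522/52721.

α = -2.026, β = -1.944, γ = -0.408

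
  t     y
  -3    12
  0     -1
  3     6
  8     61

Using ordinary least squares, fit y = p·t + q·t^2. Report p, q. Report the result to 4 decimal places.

p = -0.9255, q = 1.0662

Sums needed: Σt·t = 82, Σt·t^2 = 512, Σt^2·t^2 = 4258.
For Aᵀy: Σt·y = 470, Σt^2·y = 4066.
Eliminating q: 4258·(row 1) − 512·(row 2) gives 87012·p = 4258·470 − 512·4066 = -80532, so p = -2237/2417.
Then q = (4066 − 512·(-2237/2417))/4258 = 2577/2417.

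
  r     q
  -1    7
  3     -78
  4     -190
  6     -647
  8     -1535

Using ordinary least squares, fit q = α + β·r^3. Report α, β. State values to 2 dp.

Entries of MᵀM: Σ1 = 5, Σr^3 = 818, Σr^3·r^3 = 313626.
For Mᵀq: Σq = -2443, Σr^3·q = -939945.
Normal equations: [[5, 818]; [818, 313626]]·[α, β]ᵀ = [-2443, -939945]ᵀ.
Δ = 5·313626 − 818² = 899006.
α = ((-2443)·313626 − 818·(-939945))/899006 = 1343346/449503; β = (5·(-939945) − 818·(-2443))/899006 = -2701351/899006.

α = 2.99, β = -3.00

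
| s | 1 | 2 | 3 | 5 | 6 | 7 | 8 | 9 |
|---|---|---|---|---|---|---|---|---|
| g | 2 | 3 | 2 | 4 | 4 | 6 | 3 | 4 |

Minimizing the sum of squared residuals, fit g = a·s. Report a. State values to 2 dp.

The normal equations are: 269·a = 160.
(Σs·s = 269, Σs·g = 160.)
a = 160/269 = 0.594796.

a = 0.59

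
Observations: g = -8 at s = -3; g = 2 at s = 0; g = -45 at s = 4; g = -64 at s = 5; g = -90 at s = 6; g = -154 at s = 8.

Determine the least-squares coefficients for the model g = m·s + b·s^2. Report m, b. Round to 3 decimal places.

Sums needed: Σs·s = 150, Σs·s^2 = 890, Σs^2·s^2 = 6354.
Moment sums: Σs·g = -2248, Σs^2·g = -15488.
det = 150·6354 − 890² = 161000.
m = ((-2248)·6354 − 890·(-15488))/161000 = -62434/20125; b = (150·(-15488) − 890·(-2248))/161000 = -8062/4025.

m = -3.102, b = -2.003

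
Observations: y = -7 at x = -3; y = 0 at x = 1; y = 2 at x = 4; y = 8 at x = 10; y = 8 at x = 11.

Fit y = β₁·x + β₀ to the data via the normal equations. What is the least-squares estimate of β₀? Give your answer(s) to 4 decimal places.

β₀ = -2.5694

The normal equations are: 247·β₁ + 23·β₀ = 197;  23·β₁ + 5·β₀ = 11.
Eliminating β₀: 5·(row 1) − 23·(row 2) gives 706·β₁ = 5·197 − 23·11 = 732, so β₁ = 366/353.
Then β₀ = (11 − 23·(366/353))/5 = -907/353.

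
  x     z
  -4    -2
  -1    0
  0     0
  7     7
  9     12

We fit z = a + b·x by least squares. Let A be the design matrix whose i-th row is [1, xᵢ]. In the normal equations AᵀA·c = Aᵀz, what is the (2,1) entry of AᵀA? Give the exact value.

Row 2 ↔ basis x, column 1 ↔ basis 1, so (AᵀA)_{2,1} = Σᵢ x = (-4)·(1) + (-1)·(1) + (0)·(1) + (7)·(1) + (9)·(1) = 11.

11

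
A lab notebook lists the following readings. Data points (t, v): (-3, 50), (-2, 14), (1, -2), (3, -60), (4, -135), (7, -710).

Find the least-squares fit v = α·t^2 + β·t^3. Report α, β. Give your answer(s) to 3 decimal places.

α = -0.478, β = -2.002

Entries of AᵀA: Σt^2·t^2 = 2836, Σt^2·t^3 = 17800, Σt^3·t^3 = 123268.
Moment sums: Σt^2·v = -36986, Σt^3·v = -255254.
Normal equations: [[2836, 17800]; [17800, 123268]]·[α, β]ᵀ = [-36986, -255254]ᵀ.
Δ = 2836·123268 − 17800² = 32748048.
α = ((-36986)·123268 − 17800·(-255254))/32748048 = -652877/1364502; β = (2836·(-255254) − 17800·(-36986))/32748048 = -2731231/1364502.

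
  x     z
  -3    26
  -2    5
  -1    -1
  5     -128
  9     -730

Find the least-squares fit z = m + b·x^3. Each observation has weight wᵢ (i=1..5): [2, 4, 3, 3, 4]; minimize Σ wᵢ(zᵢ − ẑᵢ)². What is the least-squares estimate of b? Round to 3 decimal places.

The normal equations are: 16·m + 3202·b = -3235;  3202·m + 2174356·b = -2178241.
(Σwᵢ·1 = 16, Σwᵢ·x^3 = 3202, Σwᵢ·x^3·x^3 = 2174356, Σwᵢ·z = -3235, Σwᵢ·x^3·z = -2178241.)
det = 16·2174356 − 3202² = 24536892.
m = ((-3235)·2174356 − 3202·(-2178241))/24536892 = -9885663/4089482; b = (16·(-2178241) − 3202·(-3235))/24536892 = -4082231/4089482.

b = -0.998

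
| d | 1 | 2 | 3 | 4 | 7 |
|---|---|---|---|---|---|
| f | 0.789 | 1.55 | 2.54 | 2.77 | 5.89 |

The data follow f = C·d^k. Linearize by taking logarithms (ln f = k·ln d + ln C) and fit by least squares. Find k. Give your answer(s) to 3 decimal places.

Let Y = ln f. Fitting Y = k·ln d + ln C by least squares:
Sums: Σln d = 5.1240, Σ(ln d)² = 7.3958, Σln f = 3.9255, Σln d·ln f = 6.1909.
Normal system: [[7.3958, 5.1240]; [5.1240, 5]]·[k, ln C]ᵀ = [6.1909, 3.9255]ᵀ.
Δ = 7.3958·5 − (5.1240)² = 10.7239; k = (6.1909·5 − 5.1240·3.9255)/10.7239 = 1.01084, ln C = (7.3958·3.9255 − 5.1240·6.1909)/10.7239 = -0.25079.

k = 1.011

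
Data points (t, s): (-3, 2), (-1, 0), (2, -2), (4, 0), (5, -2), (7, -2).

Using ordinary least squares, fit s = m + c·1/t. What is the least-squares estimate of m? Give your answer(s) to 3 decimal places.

m = -0.735

Entries of XᵀX: Σ1 = 6, Σ1/t = -101/420, Σ1/t·1/t = 261781/176400.
And Σs = -4, Σ1/t·s = -247/105.
XᵀX·[m, c]ᵀ = Xᵀs becomes [[6, -101/420]; [-101/420, 261781/176400]]·[m, c]ᵀ = [-4, -247/105]ᵀ.
Δ = 6·(261781/176400) − (-101/420)² = 312097/35280.
m = ((-4)·(261781/176400) − (-101/420)·(-247/105))/(312097/35280) = -1146912/1560485; c = (6·(-247/105) − (-101/420)·(-4))/(312097/35280) = -531888/312097.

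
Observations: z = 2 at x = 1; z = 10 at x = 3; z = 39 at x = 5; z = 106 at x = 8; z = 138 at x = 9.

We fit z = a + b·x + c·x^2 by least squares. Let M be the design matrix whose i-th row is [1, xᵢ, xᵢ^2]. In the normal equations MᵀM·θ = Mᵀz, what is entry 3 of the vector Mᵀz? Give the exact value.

19029

Entry 3 ↔ basis x^2, so (Mᵀz)_{3} = Σᵢ (x^2)·zᵢ = (1)·(2) + (9)·(10) + (25)·(39) + (64)·(106) + (81)·(138) = 19029.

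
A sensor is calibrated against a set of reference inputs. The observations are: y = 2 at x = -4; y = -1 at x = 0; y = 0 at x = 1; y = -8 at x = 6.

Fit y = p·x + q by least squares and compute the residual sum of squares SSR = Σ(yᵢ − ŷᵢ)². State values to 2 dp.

SSR = 6.00

Sums needed: Σx·x = 53, Σx = 3, Σ1 = 4.
For Aᵀy: Σx·y = -56, Σy = -7.
AᵀA·[p, q]ᵀ = Aᵀy becomes [[53, 3]; [3, 4]]·[p, q]ᵀ = [-56, -7]ᵀ.
Eliminating q: 4·(row 1) − 3·(row 2) gives 203·p = 4·(-56) − 3·(-7) = -203, so p = -1.
Then q = ((-7) − 3·(-1))/4 = -1.
Residuals: -1, 0, 2, -1; SSR = 6.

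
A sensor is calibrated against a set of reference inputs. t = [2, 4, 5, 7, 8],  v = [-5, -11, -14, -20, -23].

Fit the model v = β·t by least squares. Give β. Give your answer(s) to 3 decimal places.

The normal equations are: 158·β = -448.
β = (-448)/158 = -2.83544.

β = -2.835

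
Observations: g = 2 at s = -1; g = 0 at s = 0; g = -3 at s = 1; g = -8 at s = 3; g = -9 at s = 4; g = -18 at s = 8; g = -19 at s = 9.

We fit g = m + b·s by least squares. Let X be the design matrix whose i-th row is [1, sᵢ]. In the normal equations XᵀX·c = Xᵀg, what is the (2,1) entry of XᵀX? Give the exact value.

24

Row 2 ↔ basis s, column 1 ↔ basis 1, so (XᵀX)_{2,1} = Σᵢ s = (-1)·(1) + (0)·(1) + (1)·(1) + (3)·(1) + (4)·(1) + (8)·(1) + (9)·(1) = 24.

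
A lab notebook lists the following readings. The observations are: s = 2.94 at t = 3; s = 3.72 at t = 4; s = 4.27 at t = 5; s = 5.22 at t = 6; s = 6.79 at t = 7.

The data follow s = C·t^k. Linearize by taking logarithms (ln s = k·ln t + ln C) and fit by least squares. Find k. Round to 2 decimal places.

With ln sᵢ as the transformed response and ln tᵢ as the regressor:
XᵀX = [[12.7160, 7.8320]; [7.8320, 5]], rhs = [12.0304, 7.4117]ᵀ  (here Σln t = 7.8320, Σ(ln t)² = 12.7160, Σln s = 7.4117, Σln t·ln s = 12.0304).
Δ = 12.7160·5 − (7.8320)² = 2.2397; k = (12.0304·5 − 7.8320·7.4117)/2.2397 = 0.93925, ln C = (12.7160·7.4117 − 7.8320·12.0304)/2.2397 = 0.01110.

k = 0.94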